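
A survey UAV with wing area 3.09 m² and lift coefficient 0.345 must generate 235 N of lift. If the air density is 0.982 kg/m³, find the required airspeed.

v = 21.2 m/s

L = ½ρv²S·CL ⇒ v = √(2L/(ρ·S·CL))
v = √(2 × 235 / (0.982 × 3.09 × 0.345)) = √449 = 21.2 m/s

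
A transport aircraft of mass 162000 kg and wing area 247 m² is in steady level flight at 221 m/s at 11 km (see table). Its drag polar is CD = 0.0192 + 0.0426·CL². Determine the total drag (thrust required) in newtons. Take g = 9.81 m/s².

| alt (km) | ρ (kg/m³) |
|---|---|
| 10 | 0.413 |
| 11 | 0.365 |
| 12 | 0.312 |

D = 91100 N

At 11 km, from the table: ρ = 0.365 kg/m³.
Weight W = mg = 162000 × 9.81 = 1.5892×10^6 N; in level flight L = W.
Dynamic pressure q = 0.5 × 0.365 × 221² = 8913 Pa.
CL = W/(q·S) = 1.5892×10^6 / (8913 × 247) = 0.7218.
CD = 0.0192 + 0.0426 × 0.7218² = 0.0414.
D = q·S·CD = 8913 × 247 × 0.0414 = 91140 N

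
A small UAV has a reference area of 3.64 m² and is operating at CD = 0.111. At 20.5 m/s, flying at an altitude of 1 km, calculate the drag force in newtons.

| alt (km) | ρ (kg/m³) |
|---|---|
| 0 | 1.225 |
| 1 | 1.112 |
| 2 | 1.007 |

At 1 km, from the table: ρ = 1.112 kg/m³.
D = ½ρv²S·CD = ½ × 1.112 × 20.5² × 3.64 × 0.111 = 94.4 N

D = 94.4 N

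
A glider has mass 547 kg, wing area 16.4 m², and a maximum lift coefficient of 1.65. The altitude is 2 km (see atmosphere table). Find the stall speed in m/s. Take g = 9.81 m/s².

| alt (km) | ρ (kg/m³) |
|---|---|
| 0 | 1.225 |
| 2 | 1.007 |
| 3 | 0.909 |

V_stall = 19.8 m/s

At 2 km, from the table: ρ = 1.007 kg/m³.
Stall occurs when L = W at CL,max. W = mg = 547 × 9.81 = 5366 N.
V_stall = √(2W/(ρ·S·CL,max)) = √(2 × 5366 / (1.007 × 16.4 × 1.65))
V_stall = √393.8 = 19.8 m/s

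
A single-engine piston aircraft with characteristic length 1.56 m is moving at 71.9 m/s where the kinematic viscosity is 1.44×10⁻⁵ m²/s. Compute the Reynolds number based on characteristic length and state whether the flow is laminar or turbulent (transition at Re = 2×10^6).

Re = 7.79×10^6 (turbulent)

Re = v·c/ν = 71.9 × 1.56 / (1.44×10⁻⁵) = 7.79×10^6
Since 7.79×10^6 > 2×10^6, the flow is turbulent.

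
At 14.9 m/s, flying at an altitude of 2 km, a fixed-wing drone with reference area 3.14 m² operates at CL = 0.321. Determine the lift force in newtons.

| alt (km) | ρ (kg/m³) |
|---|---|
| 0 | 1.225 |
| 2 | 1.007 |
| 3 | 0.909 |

L = 113 N

At 2 km, from the table: ρ = 1.007 kg/m³.
L = ½ρv²S·CL = ½ × 1.007 × 14.9² × 3.14 × 0.321 = 113 N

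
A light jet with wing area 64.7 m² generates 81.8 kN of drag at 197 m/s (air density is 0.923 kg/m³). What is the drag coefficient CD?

From D = ½ρv²S·CD, rearranging gives CD = 2D/(ρv²S).
CD = 2 × 81800 / (0.923 × 197² × 64.7) = 0.0706

CD = 0.0706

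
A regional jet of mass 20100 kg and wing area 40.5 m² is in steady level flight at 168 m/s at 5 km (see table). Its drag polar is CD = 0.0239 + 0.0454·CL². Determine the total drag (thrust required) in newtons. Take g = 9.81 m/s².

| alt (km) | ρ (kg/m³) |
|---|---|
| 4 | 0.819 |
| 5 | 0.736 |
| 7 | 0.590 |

D = 14200 N

At 5 km, from the table: ρ = 0.736 kg/m³.
Level flight ⇒ L = W = m·g = 20100 × 9.81 = 1.9718×10^5 N.
Dynamic pressure q = 0.5 × 0.736 × 168² = 10390 Pa.
CL = W/(q·S) = 1.9718×10^5 / (10390 × 40.5) = 0.4688.
CD = 0.0239 + 0.0454 × 0.4688² = 0.03388.
D = q·S·CD = 10390 × 40.5 × 0.03388 = 14250 N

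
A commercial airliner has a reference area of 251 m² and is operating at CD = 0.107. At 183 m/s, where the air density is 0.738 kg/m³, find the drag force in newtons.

Dynamic pressure q = ½ρv² = ½ × 0.738 × 183² = 12360 Pa.
D = q·S·CD = 12360 × 251 × 0.107 = 3.32×10^5 N ≈ 332 kN

D = 3.32×10^5 N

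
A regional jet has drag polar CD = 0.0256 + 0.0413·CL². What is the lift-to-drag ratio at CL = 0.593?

CD = 0.0256 + 0.0413 × 0.593² = 0.04012
L/D = CL/CD = 0.593 / 0.04012 = 14.8

L/D = 14.8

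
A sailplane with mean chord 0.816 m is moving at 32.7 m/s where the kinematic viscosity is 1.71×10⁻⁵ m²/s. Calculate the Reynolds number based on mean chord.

Re = 1.56×10^6

Re = v·c/ν = 32.7 × 0.816 / (1.71×10⁻⁵) = 1.56×10^6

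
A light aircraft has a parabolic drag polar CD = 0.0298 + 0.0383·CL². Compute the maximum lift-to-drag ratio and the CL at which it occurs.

For CD = CD0 + K·CL², (L/D)max occurs at CL* = √(CD0/K) and equals 1/(2√(K·CD0)).
(L/D)max = 1/(2√(0.0383 × 0.0298)) = 1/(2 × 0.03378) = 14.8
CL* = √(0.0298/0.0383) = 0.882

(L/D)max = 14.8, at CL = 0.882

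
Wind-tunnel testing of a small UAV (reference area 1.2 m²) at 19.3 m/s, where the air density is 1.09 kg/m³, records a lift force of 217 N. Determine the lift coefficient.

From L = ½ρv²S·CL, rearranging gives CL = 2L/(ρv²S).
CL = 2 × 217 / (1.09 × 19.3² × 1.2) = 0.891

CL = 0.891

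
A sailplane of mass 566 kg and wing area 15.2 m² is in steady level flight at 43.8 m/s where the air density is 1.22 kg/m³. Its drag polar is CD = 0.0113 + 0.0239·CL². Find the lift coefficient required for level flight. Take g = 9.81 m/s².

In steady level flight, lift balances weight: W = mg = 566 × 9.81 = 5552.5 N.
q = ½ρv² = ½ × 1.22 × 43.8² = 1170 Pa.
Required CL = L/(qS) = 5552.5/(1170·15.2) = 0.3122.

CL = 0.312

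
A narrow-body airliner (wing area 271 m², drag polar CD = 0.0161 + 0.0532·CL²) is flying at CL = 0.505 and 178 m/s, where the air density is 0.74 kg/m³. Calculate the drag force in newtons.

CD = 0.0161 + 0.0532 × 0.505² = 0.02967
D = ½ρv²S·CD = ½ × 0.74 × 178² × 271 × 0.02967 = 94300 N

D = 94300 N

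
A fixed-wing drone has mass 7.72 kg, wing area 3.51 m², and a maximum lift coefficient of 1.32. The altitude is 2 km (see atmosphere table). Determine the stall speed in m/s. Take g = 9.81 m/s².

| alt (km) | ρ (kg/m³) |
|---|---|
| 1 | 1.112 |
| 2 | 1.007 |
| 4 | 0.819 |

At 2 km, from the table: ρ = 1.007 kg/m³.
Weight W = mg = 7.72 × 9.81 = 75.73 N.
From L = ½ρV²S·CL,max = W: V_stall = √(2W/(ρSCL,max)) = √(2·75.73/(1.007·3.51·1.32))
V_stall = √32.46 = 5.7 m/s

V_stall = 5.7 m/s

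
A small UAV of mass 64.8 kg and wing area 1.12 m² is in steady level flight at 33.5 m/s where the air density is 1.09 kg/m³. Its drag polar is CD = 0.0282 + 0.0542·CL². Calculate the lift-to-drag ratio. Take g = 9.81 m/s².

L/D = 12.4

In steady level flight, lift balances weight: W = mg = 64.8 × 9.81 = 635.69 N.
q = ½ρv² = ½ × 1.09 × 33.5² = 611.6 Pa.
CL = 2W/(ρv²S) = 2×635.69/(1.09×33.5²×1.12) = 0.928.
CD = 0.0282 + 0.0542 × 0.928² = 0.07487.
L/D = CL/CD = 0.928 / 0.07487 = 12.4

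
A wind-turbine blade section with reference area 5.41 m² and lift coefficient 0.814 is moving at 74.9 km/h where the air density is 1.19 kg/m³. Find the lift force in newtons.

Convert speed: v = 74.9 km/h ÷ 3.6 = 20.81 m/s.
L = ½ρv²S·CL = ½ × 1.19 × 20.81² × 5.41 × 0.814 = 1130 N

L = 1130 N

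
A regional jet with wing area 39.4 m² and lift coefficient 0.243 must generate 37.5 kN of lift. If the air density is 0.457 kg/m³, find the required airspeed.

L = ½ρv²S·CL ⇒ v = √(2L/(ρ·S·CL))
v = √(2 × 37500 / (0.457 × 39.4 × 0.243)) = √17140 = 131 m/s

v = 131 m/s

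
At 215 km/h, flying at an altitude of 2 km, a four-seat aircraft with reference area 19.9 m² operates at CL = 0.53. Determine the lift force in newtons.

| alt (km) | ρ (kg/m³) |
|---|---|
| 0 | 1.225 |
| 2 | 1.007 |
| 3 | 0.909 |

L = 18900 N

At 2 km, from the table: ρ = 1.007 kg/m³.
Convert speed: v = 215 km/h ÷ 3.6 = 59.72 m/s.
L = ½ρv²S·CL = ½ × 1.007 × 59.72² × 19.9 × 0.53 = 18900 N ≈ 18.9 kN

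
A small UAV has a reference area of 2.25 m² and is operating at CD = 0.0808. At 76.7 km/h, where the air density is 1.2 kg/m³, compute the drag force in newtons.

D = 49.5 N

Convert speed: v = 76.7 km/h ÷ 3.6 = 21.31 m/s.
D = ½ρv²S·CD = ½ × 1.2 × 21.31² × 2.25 × 0.0808 = 49.5 N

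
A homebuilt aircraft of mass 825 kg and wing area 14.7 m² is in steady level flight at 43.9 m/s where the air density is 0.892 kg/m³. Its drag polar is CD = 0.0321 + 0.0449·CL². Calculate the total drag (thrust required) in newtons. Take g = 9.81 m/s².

Level flight ⇒ L = W = m·g = 825 × 9.81 = 8093.2 N.
Dynamic pressure q = 0.5 × 0.892 × 43.9² = 859.5 Pa.
Required CL = L/(qS) = 8093.2/(859.5·14.7) = 0.6405.
CD = 0.0321 + 0.0449 × 0.6405² = 0.05052.
D = q·S·CD = 859.5 × 14.7 × 0.05052 = 638.4 N

D = 638 N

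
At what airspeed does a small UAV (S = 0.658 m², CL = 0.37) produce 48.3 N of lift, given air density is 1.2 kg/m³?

L = ½ρv²S·CL ⇒ v = √(2L/(ρ·S·CL))
v = √(2 × 48.3 / (1.2 × 0.658 × 0.37)) = √330.6 = 18.2 m/s

v = 18.2 m/s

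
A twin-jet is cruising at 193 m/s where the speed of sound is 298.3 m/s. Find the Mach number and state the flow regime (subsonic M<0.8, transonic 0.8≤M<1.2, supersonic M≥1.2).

M = 0.647 (subsonic)

M = v/a = 193 / 298.3 = 0.647
M = 0.647 → subsonic.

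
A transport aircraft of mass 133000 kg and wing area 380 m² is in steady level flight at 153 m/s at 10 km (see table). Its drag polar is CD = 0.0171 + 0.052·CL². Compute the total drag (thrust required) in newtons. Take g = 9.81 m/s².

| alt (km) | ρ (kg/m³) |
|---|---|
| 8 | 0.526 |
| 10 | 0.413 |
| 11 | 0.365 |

At 10 km, from the table: ρ = 0.413 kg/m³.
Weight W = mg = 133000 × 9.81 = 1.3047×10^6 N; in level flight L = W.
q = ½ρv² = ½ × 0.413 × 153² = 4834 Pa.
CL = W/(q·S) = 1.3047×10^6 / (4834 × 380) = 0.7103.
CD = 0.0171 + 0.052 × 0.7103² = 0.04333.
D = q·S·CD = 4834 × 380 × 0.04333 = 79600 N

D = 79600 N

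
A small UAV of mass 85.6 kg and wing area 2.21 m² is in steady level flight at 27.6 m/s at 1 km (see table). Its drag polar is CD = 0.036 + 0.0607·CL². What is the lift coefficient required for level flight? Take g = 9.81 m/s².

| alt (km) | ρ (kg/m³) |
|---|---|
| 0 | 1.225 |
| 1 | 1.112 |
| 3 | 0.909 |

At 1 km, from the table: ρ = 1.112 kg/m³.
Weight W = mg = 85.6 × 9.81 = 839.74 N; in level flight L = W.
q = ½ρv² = ½ × 1.112 × 27.6² = 423.5 Pa.
Required CL = L/(qS) = 839.74/(423.5·2.21) = 0.8971.

CL = 0.897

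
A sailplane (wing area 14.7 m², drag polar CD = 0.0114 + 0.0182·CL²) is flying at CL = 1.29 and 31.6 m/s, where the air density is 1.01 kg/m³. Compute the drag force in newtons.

D = 309 N

CD = 0.0114 + 0.0182 × 1.29² = 0.04169
D = ½ρv²S·CD = ½ × 1.01 × 31.6² × 14.7 × 0.04169 = 309 N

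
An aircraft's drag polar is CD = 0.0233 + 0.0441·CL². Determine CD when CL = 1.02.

CD = 0.0692

CD = 0.0233 + 0.0441 × 1.02² = 0.0233 + 0.04588 = 0.0692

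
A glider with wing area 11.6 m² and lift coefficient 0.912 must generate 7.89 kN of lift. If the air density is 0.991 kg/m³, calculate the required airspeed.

v = 38.8 m/s

L = ½ρv²S·CL ⇒ v = √(2L/(ρ·S·CL))
v = √(2 × 7890 / (0.991 × 11.6 × 0.912)) = √1505 = 38.8 m/s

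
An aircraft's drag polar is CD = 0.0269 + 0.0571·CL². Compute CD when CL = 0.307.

CD = 0.0323

CD = 0.0269 + 0.0571 × 0.307² = 0.0269 + 0.005382 = 0.0323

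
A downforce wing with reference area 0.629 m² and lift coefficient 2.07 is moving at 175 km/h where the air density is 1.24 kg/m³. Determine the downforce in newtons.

L = 1910 N

Convert speed: v = 175 km/h ÷ 3.6 = 48.61 m/s.
L = ½ρv²S·CL = ½ × 1.24 × 48.61² × 0.629 × 2.07 = 1910 N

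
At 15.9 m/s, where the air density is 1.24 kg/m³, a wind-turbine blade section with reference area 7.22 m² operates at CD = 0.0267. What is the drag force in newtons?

D = 30.2 N

Dynamic pressure q = ½ρv² = ½ × 1.24 × 15.9² = 156.7 Pa.
D = q·S·CD = 156.7 × 7.22 × 0.0267 = 30.2 N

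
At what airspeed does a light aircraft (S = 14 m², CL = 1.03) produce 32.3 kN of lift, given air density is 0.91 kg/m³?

L = ½ρv²S·CL ⇒ v = √(2L/(ρ·S·CL))
v = √(2 × 32300 / (0.91 × 14 × 1.03)) = √4923 = 70.2 m/s

v = 70.2 m/s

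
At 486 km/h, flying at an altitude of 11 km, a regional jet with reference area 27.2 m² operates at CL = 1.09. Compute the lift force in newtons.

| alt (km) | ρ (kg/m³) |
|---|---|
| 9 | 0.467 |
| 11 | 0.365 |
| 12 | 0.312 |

At 11 km, from the table: ρ = 0.365 kg/m³.
Convert speed: v = 486 km/h ÷ 3.6 = 135 m/s.
L = ½ρv²S·CL = ½ × 0.365 × 135² × 27.2 × 1.09 = 98600 N ≈ 98.6 kN

L = 98600 N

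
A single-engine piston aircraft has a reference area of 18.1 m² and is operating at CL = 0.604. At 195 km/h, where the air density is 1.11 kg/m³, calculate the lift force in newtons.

L = 17800 N

Convert speed: v = 195 km/h ÷ 3.6 = 54.17 m/s.
Dynamic pressure q = ½ρv² = ½ × 1.11 × 54.17² = 1628 Pa.
L = q·S·CL = 1628 × 18.1 × 0.604 = 17800 N ≈ 17.8 kN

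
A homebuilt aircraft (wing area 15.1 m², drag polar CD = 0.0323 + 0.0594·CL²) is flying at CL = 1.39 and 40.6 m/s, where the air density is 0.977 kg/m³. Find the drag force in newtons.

D = 1790 N

CD = 0.0323 + 0.0594 × 1.39² = 0.1471
D = ½ρv²S·CD = ½ × 0.977 × 40.6² × 15.1 × 0.1471 = 1790 N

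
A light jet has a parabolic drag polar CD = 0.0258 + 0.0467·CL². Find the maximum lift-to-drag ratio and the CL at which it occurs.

(L/D)max = 14.4, at CL = 0.743

For CD = CD0 + K·CL², (L/D)max occurs at CL* = √(CD0/K) and equals 1/(2√(K·CD0)).
(L/D)max = 1/(2√(0.0467 × 0.0258)) = 1/(2 × 0.03471) = 14.4
CL* = √(0.0258/0.0467) = 0.743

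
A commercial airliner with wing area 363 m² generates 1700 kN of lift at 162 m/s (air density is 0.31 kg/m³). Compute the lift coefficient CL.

From L = ½ρv²S·CL, rearranging gives CL = 2L/(ρv²S).
CL = 2 × 1.7×10^6 / (0.31 × 162² × 363) = 1.15

CL = 1.15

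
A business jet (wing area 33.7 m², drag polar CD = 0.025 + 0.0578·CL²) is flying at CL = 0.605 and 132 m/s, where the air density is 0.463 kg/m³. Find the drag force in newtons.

D = 6270 N

CD = 0.025 + 0.0578 × 0.605² = 0.04616
D = ½ρv²S·CD = ½ × 0.463 × 132² × 33.7 × 0.04616 = 6270 N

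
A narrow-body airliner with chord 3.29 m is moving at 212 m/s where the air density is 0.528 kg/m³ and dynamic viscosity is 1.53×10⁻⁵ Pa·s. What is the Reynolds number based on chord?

Re = ρ·v·c/μ = 0.528 × 212 × 3.29 / (1.53×10⁻⁵) = 2.41×10^7

Re = 2.41×10^7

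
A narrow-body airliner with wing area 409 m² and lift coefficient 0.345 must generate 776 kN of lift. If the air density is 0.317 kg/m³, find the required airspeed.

L = ½ρv²S·CL ⇒ v = √(2L/(ρ·S·CL))
v = √(2 × 7.76×10^5 / (0.317 × 409 × 0.345)) = √34700 = 186 m/s

v = 186 m/s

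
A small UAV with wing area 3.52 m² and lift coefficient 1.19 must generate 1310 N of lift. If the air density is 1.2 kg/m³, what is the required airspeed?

v = 22.8 m/s

L = ½ρv²S·CL ⇒ v = √(2L/(ρ·S·CL))
v = √(2 × 1310 / (1.2 × 3.52 × 1.19)) = √521.2 = 22.8 m/s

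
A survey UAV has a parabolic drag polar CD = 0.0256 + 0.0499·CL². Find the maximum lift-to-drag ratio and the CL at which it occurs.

For CD = CD0 + K·CL², (L/D)max occurs at CL* = √(CD0/K) and equals 1/(2√(K·CD0)).
(L/D)max = 1/(2√(0.0499 × 0.0256)) = 1/(2 × 0.03574) = 14
CL* = √(0.0256/0.0499) = 0.716

(L/D)max = 14, at CL = 0.716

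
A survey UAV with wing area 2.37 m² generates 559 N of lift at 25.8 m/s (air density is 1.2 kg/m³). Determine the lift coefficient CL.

CL = 0.591

From L = ½ρv²S·CL, rearranging gives CL = 2L/(ρv²S).
CL = 2 × 559 / (1.2 × 25.8² × 2.37) = 0.591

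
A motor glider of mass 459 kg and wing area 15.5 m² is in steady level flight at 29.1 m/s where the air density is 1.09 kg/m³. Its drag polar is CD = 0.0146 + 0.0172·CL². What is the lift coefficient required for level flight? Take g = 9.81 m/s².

CL = 0.629

In steady level flight, lift balances weight: W = mg = 459 × 9.81 = 4502.8 N.
q = ½ρv² = ½ × 1.09 × 29.1² = 461.5 Pa.
CL = W/(q·S) = 4502.8 / (461.5 × 15.5) = 0.6295.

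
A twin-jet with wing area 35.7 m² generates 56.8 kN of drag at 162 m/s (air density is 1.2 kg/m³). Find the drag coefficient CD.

CD = 0.101

From D = ½ρv²S·CD, rearranging gives CD = 2D/(ρv²S).
CD = 2 × 56800 / (1.2 × 162² × 35.7) = 0.101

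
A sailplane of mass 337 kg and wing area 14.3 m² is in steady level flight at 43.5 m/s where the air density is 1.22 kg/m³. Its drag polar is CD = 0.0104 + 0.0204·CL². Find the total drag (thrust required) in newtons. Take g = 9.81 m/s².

In steady level flight, lift balances weight: W = mg = 337 × 9.81 = 3306 N.
q = ½ρv² = ½ × 1.22 × 43.5² = 1154 Pa.
CL = W/(q·S) = 3306 / (1154 × 14.3) = 0.2003.
CD = 0.0104 + 0.0204 × 0.2003² = 0.01122.
D = q·S·CD = 1154 × 14.3 × 0.01122 = 185.2 N

D = 185 N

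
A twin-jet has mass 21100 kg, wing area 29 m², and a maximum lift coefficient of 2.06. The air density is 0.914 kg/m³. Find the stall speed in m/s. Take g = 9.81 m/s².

V_stall = 87.1 m/s

Weight W = mg = 21100 × 9.81 = 2.07×10^5 N.
From L = ½ρV²S·CL,max = W: V_stall = √(2W/(ρSCL,max)) = √(2·2.07×10^5/(0.914·29·2.06))
V_stall = √7582 = 87.1 m/s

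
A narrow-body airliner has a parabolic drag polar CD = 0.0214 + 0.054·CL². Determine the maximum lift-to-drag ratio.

For CD = CD0 + K·CL², (L/D)max occurs at CL* = √(CD0/K) and equals 1/(2√(K·CD0)).
(L/D)max = 1/(2√(0.054 × 0.0214)) = 1/(2 × 0.03399) = 14.7

(L/D)max = 14.7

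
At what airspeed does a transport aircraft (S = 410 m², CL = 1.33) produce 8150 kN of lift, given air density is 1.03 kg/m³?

L = ½ρv²S·CL ⇒ v = √(2L/(ρ·S·CL))
v = √(2 × 8.15×10^6 / (1.03 × 410 × 1.33)) = √29020 = 170 m/s

v = 170 m/s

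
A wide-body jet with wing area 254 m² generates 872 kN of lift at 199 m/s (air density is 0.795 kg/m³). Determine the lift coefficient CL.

CL = 0.218

From L = ½ρv²S·CL, rearranging gives CL = 2L/(ρv²S).
CL = 2 × 8.72×10^5 / (0.795 × 199² × 254) = 0.218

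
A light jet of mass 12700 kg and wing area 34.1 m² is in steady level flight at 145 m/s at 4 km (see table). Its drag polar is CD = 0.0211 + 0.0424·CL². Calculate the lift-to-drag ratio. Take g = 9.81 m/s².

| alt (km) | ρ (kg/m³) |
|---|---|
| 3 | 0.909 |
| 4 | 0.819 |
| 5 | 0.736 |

L/D = 14.8

At 4 km, from the table: ρ = 0.819 kg/m³.
Weight W = mg = 12700 × 9.81 = 1.2459×10^5 N; in level flight L = W.
Dynamic pressure q = 0.5 × 0.819 × 145² = 8610 Pa.
Required CL = L/(qS) = 1.2459×10^5/(8610·34.1) = 0.4244.
CD = 0.0211 + 0.0424 × 0.4244² = 0.02874.
L/D = CL/CD = 0.4244 / 0.02874 = 14.8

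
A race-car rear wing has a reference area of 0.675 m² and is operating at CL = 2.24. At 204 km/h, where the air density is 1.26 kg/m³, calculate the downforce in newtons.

L = 3060 N

Convert speed: v = 204 km/h ÷ 3.6 = 56.67 m/s.
L = ½ρv²S·CL = ½ × 1.26 × 56.67² × 0.675 × 2.24 = 3060 N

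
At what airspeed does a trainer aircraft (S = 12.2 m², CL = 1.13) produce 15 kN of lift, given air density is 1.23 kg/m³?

L = ½ρv²S·CL ⇒ v = √(2L/(ρ·S·CL))
v = √(2 × 15000 / (1.23 × 12.2 × 1.13)) = √1769 = 42.1 m/s

v = 42.1 m/s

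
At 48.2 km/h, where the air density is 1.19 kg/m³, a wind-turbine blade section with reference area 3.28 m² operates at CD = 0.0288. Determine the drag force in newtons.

D = 10.1 N

Convert speed: v = 48.2 km/h ÷ 3.6 = 13.39 m/s.
D = ½ρv²S·CD = ½ × 1.19 × 13.39² × 3.28 × 0.0288 = 10.1 N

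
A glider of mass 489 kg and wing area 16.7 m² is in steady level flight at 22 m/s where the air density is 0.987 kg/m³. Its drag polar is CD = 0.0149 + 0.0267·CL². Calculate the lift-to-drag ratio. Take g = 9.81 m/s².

L/D = 22.5

In steady level flight, lift balances weight: W = mg = 489 × 9.81 = 4797.1 N.
Dynamic pressure q = 0.5 × 0.987 × 22² = 238.9 Pa.
CL = W/(q·S) = 4797.1 / (238.9 × 16.7) = 1.203.
CD = 0.0149 + 0.0267 × 1.203² = 0.05352.
L/D = CL/CD = 1.203 / 0.05352 = 22.5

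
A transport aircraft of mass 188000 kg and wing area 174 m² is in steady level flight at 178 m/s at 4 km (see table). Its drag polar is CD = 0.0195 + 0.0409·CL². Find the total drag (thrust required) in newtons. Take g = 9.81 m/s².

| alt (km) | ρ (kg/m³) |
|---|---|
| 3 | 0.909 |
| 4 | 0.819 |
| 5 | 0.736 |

At 4 km, from the table: ρ = 0.819 kg/m³.
In steady level flight, lift balances weight: W = mg = 188000 × 9.81 = 1.8443×10^6 N.
q = ½ρv² = ½ × 0.819 × 178² = 12970 Pa.
Required CL = L/(qS) = 1.8443×10^6/(12970·174) = 0.8169.
CD = 0.0195 + 0.0409 × 0.8169² = 0.0468.
D = q·S·CD = 12970 × 174 × 0.0468 = 1.056×10^5 N

D = 1.06×10^5 N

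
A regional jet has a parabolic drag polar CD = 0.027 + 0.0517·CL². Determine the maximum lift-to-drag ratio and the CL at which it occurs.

For CD = CD0 + K·CL², (L/D)max occurs at CL* = √(CD0/K) and equals 1/(2√(K·CD0)).
(L/D)max = 1/(2√(0.0517 × 0.027)) = 1/(2 × 0.03736) = 13.4
CL* = √(0.027/0.0517) = 0.723

(L/D)max = 13.4, at CL = 0.723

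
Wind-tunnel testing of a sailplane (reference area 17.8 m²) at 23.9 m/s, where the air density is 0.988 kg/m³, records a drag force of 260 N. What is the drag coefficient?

From D = ½ρv²S·CD, rearranging gives CD = 2D/(ρv²S).
CD = 2 × 260 / (0.988 × 23.9² × 17.8) = 0.0518

CD = 0.0518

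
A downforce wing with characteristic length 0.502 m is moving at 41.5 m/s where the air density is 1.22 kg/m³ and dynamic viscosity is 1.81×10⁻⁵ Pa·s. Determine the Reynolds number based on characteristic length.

Re = 1.4×10^6

Re = ρ·v·c/μ = 1.22 × 41.5 × 0.502 / (1.81×10⁻⁵) = 1.4×10^6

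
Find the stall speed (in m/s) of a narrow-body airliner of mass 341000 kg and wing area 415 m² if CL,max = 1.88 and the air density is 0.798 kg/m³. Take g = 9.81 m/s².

Stall occurs when L = W at CL,max. W = mg = 341000 × 9.81 = 3.345×10^6 N.
V_stall = √(2W/(ρ·S·CL,max)) = √(2 × 3.345×10^6 / (0.798 × 415 × 1.88))
V_stall = √10750 = 104 m/s

V_stall = 104 m/s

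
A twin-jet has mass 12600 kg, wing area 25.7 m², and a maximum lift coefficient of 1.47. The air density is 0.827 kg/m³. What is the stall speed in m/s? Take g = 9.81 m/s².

At stall, lift equals weight: L = W = m·g = 12600 × 9.81 = 1.236×10^5 N.
V_stall = √(2W/(ρ·S·CL,max)) = √(2 × 1.236×10^5 / (0.827 × 25.7 × 1.47))
V_stall = √7912 = 89 m/s

V_stall = 89 m/s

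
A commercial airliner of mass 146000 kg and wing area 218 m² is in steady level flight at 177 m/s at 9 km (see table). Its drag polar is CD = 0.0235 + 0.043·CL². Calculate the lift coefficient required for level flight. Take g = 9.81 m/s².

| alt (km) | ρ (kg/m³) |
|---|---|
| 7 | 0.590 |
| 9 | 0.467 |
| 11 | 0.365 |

CL = 0.898

At 9 km, from the table: ρ = 0.467 kg/m³.
Weight W = mg = 146000 × 9.81 = 1.4323×10^6 N; in level flight L = W.
Dynamic pressure q = 0.5 × 0.467 × 177² = 7315 Pa.
CL = W/(q·S) = 1.4323×10^6 / (7315 × 218) = 0.8981.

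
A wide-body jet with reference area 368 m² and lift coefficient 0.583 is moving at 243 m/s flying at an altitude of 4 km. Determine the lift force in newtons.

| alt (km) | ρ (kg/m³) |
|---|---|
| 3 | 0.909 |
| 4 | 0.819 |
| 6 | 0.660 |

At 4 km, from the table: ρ = 0.819 kg/m³.
L = ½ρv²S·CL = ½ × 0.819 × 243² × 368 × 0.583 = 5.19×10^6 N ≈ 5190 kN

L = 5.19×10^6 N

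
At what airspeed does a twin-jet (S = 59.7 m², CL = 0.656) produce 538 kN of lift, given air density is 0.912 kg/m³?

L = ½ρv²S·CL ⇒ v = √(2L/(ρ·S·CL))
v = √(2 × 5.38×10^5 / (0.912 × 59.7 × 0.656)) = √30130 = 174 m/s

v = 174 m/s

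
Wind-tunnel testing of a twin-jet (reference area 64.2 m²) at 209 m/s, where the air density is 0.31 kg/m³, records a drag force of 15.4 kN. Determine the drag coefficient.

CD = 0.0354

From D = ½ρv²S·CD, rearranging gives CD = 2D/(ρv²S).
CD = 2 × 15400 / (0.31 × 209² × 64.2) = 0.0354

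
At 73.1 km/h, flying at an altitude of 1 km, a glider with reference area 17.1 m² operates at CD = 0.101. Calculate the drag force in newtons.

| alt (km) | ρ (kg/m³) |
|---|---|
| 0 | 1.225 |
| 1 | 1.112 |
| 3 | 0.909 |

D = 396 N

At 1 km, from the table: ρ = 1.112 kg/m³.
Convert speed: v = 73.1 km/h ÷ 3.6 = 20.31 m/s.
Dynamic pressure q = ½ρv² = ½ × 1.112 × 20.31² = 229.2 Pa.
D = q·S·CD = 229.2 × 17.1 × 0.101 = 396 N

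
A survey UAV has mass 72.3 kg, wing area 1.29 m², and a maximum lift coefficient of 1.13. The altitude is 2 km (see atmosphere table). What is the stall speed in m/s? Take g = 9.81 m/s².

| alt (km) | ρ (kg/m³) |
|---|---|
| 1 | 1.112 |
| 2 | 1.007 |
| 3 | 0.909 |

V_stall = 31.1 m/s

At 2 km, from the table: ρ = 1.007 kg/m³.
Weight W = mg = 72.3 × 9.81 = 709.3 N.
From L = ½ρV²S·CL,max = W: V_stall = √(2W/(ρSCL,max)) = √(2·709.3/(1.007·1.29·1.13))
V_stall = √966.4 = 31.1 m/s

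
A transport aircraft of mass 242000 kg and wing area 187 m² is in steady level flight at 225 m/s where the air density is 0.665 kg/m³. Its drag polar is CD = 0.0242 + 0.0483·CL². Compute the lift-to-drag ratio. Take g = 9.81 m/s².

L/D = 14.6

In steady level flight, lift balances weight: W = mg = 242000 × 9.81 = 2.374×10^6 N.
q = ½ρv² = ½ × 0.665 × 225² = 16830 Pa.
CL = 2W/(ρv²S) = 2×2.374×10^6/(0.665×225²×187) = 0.7542.
CD = 0.0242 + 0.0483 × 0.7542² = 0.05167.
L/D = CL/CD = 0.7542 / 0.05167 = 14.6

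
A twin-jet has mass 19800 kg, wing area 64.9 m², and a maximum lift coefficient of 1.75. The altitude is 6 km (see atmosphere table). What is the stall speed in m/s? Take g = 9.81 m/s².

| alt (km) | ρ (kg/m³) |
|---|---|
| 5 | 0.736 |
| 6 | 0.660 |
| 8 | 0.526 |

At 6 km, from the table: ρ = 0.660 kg/m³.
Weight W = mg = 19800 × 9.81 = 1.942×10^5 N.
From L = ½ρV²S·CL,max = W: V_stall = √(2W/(ρSCL,max)) = √(2·1.942×10^5/(0.66·64.9·1.75))
V_stall = √5182 = 72 m/s

V_stall = 72 m/s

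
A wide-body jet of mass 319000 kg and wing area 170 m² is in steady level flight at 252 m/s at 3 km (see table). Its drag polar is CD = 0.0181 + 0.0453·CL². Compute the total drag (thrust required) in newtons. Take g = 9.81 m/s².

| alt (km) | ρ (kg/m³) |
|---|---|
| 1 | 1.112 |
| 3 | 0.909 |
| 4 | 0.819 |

D = 1.79×10^5 N

At 3 km, from the table: ρ = 0.909 kg/m³.
In steady level flight, lift balances weight: W = mg = 319000 × 9.81 = 3.1294×10^6 N.
Dynamic pressure q = 0.5 × 0.909 × 252² = 28860 Pa.
CL = W/(q·S) = 3.1294×10^6 / (28860 × 170) = 0.6378.
CD = 0.0181 + 0.0453 × 0.6378² = 0.03653.
D = q·S·CD = 28860 × 170 × 0.03653 = 1.792×10^5 N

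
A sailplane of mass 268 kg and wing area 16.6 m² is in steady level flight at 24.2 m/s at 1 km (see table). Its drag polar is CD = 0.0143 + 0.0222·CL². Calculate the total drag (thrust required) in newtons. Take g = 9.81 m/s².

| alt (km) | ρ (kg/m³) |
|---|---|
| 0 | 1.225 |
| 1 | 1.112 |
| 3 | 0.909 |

D = 106 N

At 1 km, from the table: ρ = 1.112 kg/m³.
In steady level flight, lift balances weight: W = mg = 268 × 9.81 = 2629.1 N.
q = ½ρv² = ½ × 1.112 × 24.2² = 325.6 Pa.
CL = 2W/(ρv²S) = 2×2629.1/(1.112×24.2²×16.6) = 0.4864.
CD = 0.0143 + 0.0222 × 0.4864² = 0.01955.
D = q·S·CD = 325.6 × 16.6 × 0.01955 = 105.7 N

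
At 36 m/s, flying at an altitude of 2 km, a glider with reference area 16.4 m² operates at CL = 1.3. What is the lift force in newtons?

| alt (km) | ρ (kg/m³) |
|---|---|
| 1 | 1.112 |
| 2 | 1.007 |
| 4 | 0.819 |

At 2 km, from the table: ρ = 1.007 kg/m³.
L = ½ρv²S·CL = ½ × 1.007 × 36² × 16.4 × 1.3 = 13900 N ≈ 13.9 kN

L = 13900 N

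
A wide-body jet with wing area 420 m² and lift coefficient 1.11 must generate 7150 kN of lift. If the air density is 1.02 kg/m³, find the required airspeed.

v = 173 m/s

L = ½ρv²S·CL ⇒ v = √(2L/(ρ·S·CL))
v = √(2 × 7.15×10^6 / (1.02 × 420 × 1.11)) = √30070 = 173 m/s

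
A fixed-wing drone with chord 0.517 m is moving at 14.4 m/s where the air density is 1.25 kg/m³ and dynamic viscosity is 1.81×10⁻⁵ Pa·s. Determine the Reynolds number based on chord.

Re = ρ·v·c/μ = 1.25 × 14.4 × 0.517 / (1.81×10⁻⁵) = 5.14×10^5

Re = 5.14×10^5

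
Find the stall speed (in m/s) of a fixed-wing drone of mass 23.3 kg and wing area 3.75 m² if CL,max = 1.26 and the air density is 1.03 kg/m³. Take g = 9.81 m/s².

V_stall = 9.69 m/s

Stall occurs when L = W at CL,max. W = mg = 23.3 × 9.81 = 228.6 N.
V_stall = √(2W/(ρ·S·CL,max)) = √(2 × 228.6 / (1.03 × 3.75 × 1.26))
V_stall = √93.93 = 9.69 m/s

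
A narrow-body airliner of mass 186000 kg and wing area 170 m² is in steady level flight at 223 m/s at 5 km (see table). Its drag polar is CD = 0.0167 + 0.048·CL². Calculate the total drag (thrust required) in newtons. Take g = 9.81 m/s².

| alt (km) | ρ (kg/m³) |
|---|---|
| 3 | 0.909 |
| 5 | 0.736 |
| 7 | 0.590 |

At 5 km, from the table: ρ = 0.736 kg/m³.
Level flight ⇒ L = W = m·g = 186000 × 9.81 = 1.8247×10^6 N.
Dynamic pressure q = 0.5 × 0.736 × 223² = 18300 Pa.
CL = W/(q·S) = 1.8247×10^6 / (18300 × 170) = 0.5865.
CD = 0.0167 + 0.048 × 0.5865² = 0.03321.
D = q·S·CD = 18300 × 170 × 0.03321 = 1.033×10^5 N

D = 1.03×10^5 N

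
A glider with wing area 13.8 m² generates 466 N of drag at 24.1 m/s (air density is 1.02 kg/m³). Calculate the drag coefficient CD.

From D = ½ρv²S·CD, rearranging gives CD = 2D/(ρv²S).
CD = 2 × 466 / (1.02 × 24.1² × 13.8) = 0.114

CD = 0.114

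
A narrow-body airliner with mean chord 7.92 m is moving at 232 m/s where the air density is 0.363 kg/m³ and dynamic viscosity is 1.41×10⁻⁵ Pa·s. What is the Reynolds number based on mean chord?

Re = ρ·v·c/μ = 0.363 × 232 × 7.92 / (1.41×10⁻⁵) = 4.73×10^7

Re = 4.73×10^7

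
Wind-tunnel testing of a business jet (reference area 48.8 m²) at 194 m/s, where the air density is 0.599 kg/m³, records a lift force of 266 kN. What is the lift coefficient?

From L = ½ρv²S·CL, rearranging gives CL = 2L/(ρv²S).
CL = 2 × 2.66×10^5 / (0.599 × 194² × 48.8) = 0.484

CL = 0.484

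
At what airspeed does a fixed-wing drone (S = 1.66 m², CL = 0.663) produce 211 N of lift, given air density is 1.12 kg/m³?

v = 18.5 m/s

L = ½ρv²S·CL ⇒ v = √(2L/(ρ·S·CL))
v = √(2 × 211 / (1.12 × 1.66 × 0.663)) = √342.4 = 18.5 m/s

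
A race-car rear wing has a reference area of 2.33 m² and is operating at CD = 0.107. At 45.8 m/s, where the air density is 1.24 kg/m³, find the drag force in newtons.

D = ½ρv²S·CD = ½ × 1.24 × 45.8² × 2.33 × 0.107 = 324 N

D = 324 N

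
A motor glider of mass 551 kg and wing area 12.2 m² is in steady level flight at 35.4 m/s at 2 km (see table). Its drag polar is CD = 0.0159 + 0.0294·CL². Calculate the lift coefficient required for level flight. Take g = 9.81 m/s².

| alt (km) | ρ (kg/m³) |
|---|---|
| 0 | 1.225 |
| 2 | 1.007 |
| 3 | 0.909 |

CL = 0.702

At 2 km, from the table: ρ = 1.007 kg/m³.
Weight W = mg = 551 × 9.81 = 5405.3 N; in level flight L = W.
Dynamic pressure q = 0.5 × 1.007 × 35.4² = 631 Pa.
CL = 2W/(ρv²S) = 2×5405.3/(1.007×35.4²×12.2) = 0.7022.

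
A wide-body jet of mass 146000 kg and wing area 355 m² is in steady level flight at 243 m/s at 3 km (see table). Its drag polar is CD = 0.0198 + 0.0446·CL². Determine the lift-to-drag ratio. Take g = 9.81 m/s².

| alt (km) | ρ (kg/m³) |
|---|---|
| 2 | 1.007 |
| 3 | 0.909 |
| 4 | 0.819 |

At 3 km, from the table: ρ = 0.909 kg/m³.
In steady level flight, lift balances weight: W = mg = 146000 × 9.81 = 1.4323×10^6 N.
Dynamic pressure q = 0.5 × 0.909 × 243² = 26840 Pa.
Required CL = L/(qS) = 1.4323×10^6/(26840·355) = 0.1503.
CD = 0.0198 + 0.0446 × 0.1503² = 0.02081.
L/D = CL/CD = 0.1503 / 0.02081 = 7.22

L/D = 7.22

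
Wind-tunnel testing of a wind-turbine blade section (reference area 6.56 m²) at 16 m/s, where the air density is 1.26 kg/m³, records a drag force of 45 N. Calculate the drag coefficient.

From D = ½ρv²S·CD, rearranging gives CD = 2D/(ρv²S).
CD = 2 × 45 / (1.26 × 16² × 6.56) = 0.0425

CD = 0.0425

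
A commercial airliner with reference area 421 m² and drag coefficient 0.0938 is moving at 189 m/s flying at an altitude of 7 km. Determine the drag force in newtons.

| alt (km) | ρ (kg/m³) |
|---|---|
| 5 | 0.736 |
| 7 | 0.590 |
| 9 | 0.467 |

D = 4.16×10^5 N

At 7 km, from the table: ρ = 0.590 kg/m³.
Dynamic pressure q = ½ρv² = ½ × 0.59 × 189² = 10540 Pa.
D = q·S·CD = 10540 × 421 × 0.0938 = 4.16×10^5 N ≈ 416 kN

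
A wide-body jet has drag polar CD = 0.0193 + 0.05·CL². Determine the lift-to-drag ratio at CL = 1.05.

CD = 0.0193 + 0.05 × 1.05² = 0.07443
L/D = CL/CD = 1.05 / 0.07443 = 14.1

L/D = 14.1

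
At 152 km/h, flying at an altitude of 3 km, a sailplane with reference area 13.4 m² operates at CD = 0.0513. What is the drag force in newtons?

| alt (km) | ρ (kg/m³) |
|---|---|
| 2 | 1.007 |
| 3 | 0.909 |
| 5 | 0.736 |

At 3 km, from the table: ρ = 0.909 kg/m³.
Convert speed: v = 152 km/h ÷ 3.6 = 42.22 m/s.
Dynamic pressure q = ½ρv² = ½ × 0.909 × 42.22² = 810.2 Pa.
D = q·S·CD = 810.2 × 13.4 × 0.0513 = 557 N

D = 557 N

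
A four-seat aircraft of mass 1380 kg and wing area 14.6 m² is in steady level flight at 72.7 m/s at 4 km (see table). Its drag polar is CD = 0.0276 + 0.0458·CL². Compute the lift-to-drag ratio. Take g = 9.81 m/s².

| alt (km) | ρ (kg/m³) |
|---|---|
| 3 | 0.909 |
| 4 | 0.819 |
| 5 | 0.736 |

L/D = 11.9

At 4 km, from the table: ρ = 0.819 kg/m³.
In steady level flight, lift balances weight: W = mg = 1380 × 9.81 = 13538 N.
q = ½ρv² = ½ × 0.819 × 72.7² = 2164 Pa.
CL = W/(q·S) = 13538 / (2164 × 14.6) = 0.4284.
CD = 0.0276 + 0.0458 × 0.4284² = 0.03601.
L/D = CL/CD = 0.4284 / 0.03601 = 11.9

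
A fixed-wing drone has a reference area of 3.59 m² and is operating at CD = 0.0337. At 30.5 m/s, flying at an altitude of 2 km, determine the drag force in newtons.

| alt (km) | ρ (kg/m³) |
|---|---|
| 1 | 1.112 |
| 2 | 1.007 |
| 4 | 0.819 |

D = 56.7 N

At 2 km, from the table: ρ = 1.007 kg/m³.
D = ½ρv²S·CD = ½ × 1.007 × 30.5² × 3.59 × 0.0337 = 56.7 N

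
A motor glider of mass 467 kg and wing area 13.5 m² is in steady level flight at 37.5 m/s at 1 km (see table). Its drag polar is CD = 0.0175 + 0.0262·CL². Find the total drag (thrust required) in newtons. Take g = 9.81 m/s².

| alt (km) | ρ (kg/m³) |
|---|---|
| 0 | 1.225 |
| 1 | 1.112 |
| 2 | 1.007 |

At 1 km, from the table: ρ = 1.112 kg/m³.
Weight W = mg = 467 × 9.81 = 4581.3 N; in level flight L = W.
q = ½ρv² = ½ × 1.112 × 37.5² = 781.9 Pa.
Required CL = L/(qS) = 4581.3/(781.9·13.5) = 0.434.
CD = 0.0175 + 0.0262 × 0.434² = 0.02244.
D = q·S·CD = 781.9 × 13.5 × 0.02244 = 236.8 N

D = 237 N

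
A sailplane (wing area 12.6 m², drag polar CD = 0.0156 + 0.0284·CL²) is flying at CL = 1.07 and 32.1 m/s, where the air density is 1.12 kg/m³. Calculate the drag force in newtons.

CD = 0.0156 + 0.0284 × 1.07² = 0.04812
D = ½ρv²S·CD = ½ × 1.12 × 32.1² × 12.6 × 0.04812 = 350 N

D = 350 N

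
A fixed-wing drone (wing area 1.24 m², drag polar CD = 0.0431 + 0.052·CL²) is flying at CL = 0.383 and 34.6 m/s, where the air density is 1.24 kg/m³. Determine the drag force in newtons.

D = 46.7 N

CD = 0.0431 + 0.052 × 0.383² = 0.05073
D = ½ρv²S·CD = ½ × 1.24 × 34.6² × 1.24 × 0.05073 = 46.7 N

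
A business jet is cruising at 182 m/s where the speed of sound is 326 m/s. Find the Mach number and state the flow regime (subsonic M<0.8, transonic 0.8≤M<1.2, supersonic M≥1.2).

M = 0.558 (subsonic)

M = v/a = 182 / 326 = 0.558
M = 0.558 → subsonic.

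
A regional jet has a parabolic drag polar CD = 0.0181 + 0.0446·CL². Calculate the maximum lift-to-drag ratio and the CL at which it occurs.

For CD = CD0 + K·CL², (L/D)max occurs at CL* = √(CD0/K) and equals 1/(2√(K·CD0)).
(L/D)max = 1/(2√(0.0446 × 0.0181)) = 1/(2 × 0.02841) = 17.6
CL* = √(0.0181/0.0446) = 0.637

(L/D)max = 17.6, at CL = 0.637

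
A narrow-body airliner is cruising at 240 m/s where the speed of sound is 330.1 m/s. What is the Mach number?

M = 0.727

M = v/a = 240 / 330.1 = 0.727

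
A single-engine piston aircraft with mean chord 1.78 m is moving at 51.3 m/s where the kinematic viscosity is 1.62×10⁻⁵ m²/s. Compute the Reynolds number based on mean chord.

Re = v·c/ν = 51.3 × 1.78 / (1.62×10⁻⁵) = 5.64×10^6

Re = 5.64×10^6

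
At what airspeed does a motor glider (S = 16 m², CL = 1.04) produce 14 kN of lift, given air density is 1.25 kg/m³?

L = ½ρv²S·CL ⇒ v = √(2L/(ρ·S·CL))
v = √(2 × 14000 / (1.25 × 16 × 1.04)) = √1346 = 36.7 m/s

v = 36.7 m/s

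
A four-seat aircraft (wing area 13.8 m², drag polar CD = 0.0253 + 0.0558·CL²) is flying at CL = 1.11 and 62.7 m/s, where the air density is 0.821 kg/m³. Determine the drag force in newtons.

D = 2090 N

CD = 0.0253 + 0.0558 × 1.11² = 0.09405
D = ½ρv²S·CD = ½ × 0.821 × 62.7² × 13.8 × 0.09405 = 2090 N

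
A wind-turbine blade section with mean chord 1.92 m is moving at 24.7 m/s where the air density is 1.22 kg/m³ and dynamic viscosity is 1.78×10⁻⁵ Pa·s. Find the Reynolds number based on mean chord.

Re = ρ·v·c/μ = 1.22 × 24.7 × 1.92 / (1.78×10⁻⁵) = 3.25×10^6

Re = 3.25×10^6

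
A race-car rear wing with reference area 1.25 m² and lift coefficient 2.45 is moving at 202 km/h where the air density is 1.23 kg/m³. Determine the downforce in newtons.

Convert speed: v = 202 km/h ÷ 3.6 = 56.11 m/s.
Dynamic pressure q = ½ρv² = ½ × 1.23 × 56.11² = 1936 Pa.
L = q·S·CL = 1936 × 1.25 × 2.45 = 5930 N ≈ 5.93 kN

L = 5930 N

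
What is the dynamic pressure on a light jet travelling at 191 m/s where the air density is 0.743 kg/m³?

q = ½ρv² = ½ × 0.743 × 191² = 13600 Pa

q = 13600 Pa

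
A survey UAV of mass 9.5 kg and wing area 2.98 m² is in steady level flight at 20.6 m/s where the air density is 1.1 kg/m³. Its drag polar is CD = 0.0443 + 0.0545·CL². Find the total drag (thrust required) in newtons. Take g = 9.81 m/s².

D = 31.5 N

Level flight ⇒ L = W = m·g = 9.5 × 9.81 = 93.195 N.
q = ½ρv² = ½ × 1.1 × 20.6² = 233.4 Pa.
Required CL = L/(qS) = 93.195/(233.4·2.98) = 0.134.
CD = 0.0443 + 0.0545 × 0.134² = 0.04528.
D = q·S·CD = 233.4 × 2.98 × 0.04528 = 31.49 N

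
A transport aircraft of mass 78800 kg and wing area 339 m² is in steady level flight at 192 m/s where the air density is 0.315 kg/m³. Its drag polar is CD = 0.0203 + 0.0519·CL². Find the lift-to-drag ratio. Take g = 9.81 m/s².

In steady level flight, lift balances weight: W = mg = 78800 × 9.81 = 7.7303×10^5 N.
q = ½ρv² = ½ × 0.315 × 192² = 5806 Pa.
CL = 2W/(ρv²S) = 2×7.7303×10^5/(0.315×192²×339) = 0.3927.
CD = 0.0203 + 0.0519 × 0.3927² = 0.02831.
L/D = CL/CD = 0.3927 / 0.02831 = 13.9

L/D = 13.9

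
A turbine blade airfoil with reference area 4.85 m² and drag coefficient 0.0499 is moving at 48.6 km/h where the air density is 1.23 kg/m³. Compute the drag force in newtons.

Convert speed: v = 48.6 km/h ÷ 3.6 = 13.5 m/s.
D = ½ρv²S·CD = ½ × 1.23 × 13.5² × 4.85 × 0.0499 = 27.1 N

D = 27.1 N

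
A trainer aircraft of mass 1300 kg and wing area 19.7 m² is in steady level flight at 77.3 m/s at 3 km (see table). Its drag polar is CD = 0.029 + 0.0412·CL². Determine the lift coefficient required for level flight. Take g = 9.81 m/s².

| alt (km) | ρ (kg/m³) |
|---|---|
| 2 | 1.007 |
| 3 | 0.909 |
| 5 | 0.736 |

At 3 km, from the table: ρ = 0.909 kg/m³.
Level flight ⇒ L = W = m·g = 1300 × 9.81 = 12753 N.
q = ½ρv² = ½ × 0.909 × 77.3² = 2716 Pa.
CL = 2W/(ρv²S) = 2×12753/(0.909×77.3²×19.7) = 0.2384.

CL = 0.238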